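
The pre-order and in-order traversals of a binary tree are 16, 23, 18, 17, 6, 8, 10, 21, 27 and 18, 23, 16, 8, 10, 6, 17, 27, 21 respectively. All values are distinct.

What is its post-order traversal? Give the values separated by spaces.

18 23 10 8 6 27 21 17 16

The first element of pre-order is the root; it splits in-order into left and right subtrees.
Root 16: left subtree has 2 nodes {18, 23}, right has 6 {8, 10, 6, 17, 27, 21}.
  Root 23: left subtree has 1 node {18}, right has 0 { }.
  Root 17: left subtree has 3 nodes {8, 10, 6}, right has 2 {27, 21}.
    Root 6: left subtree has 2 nodes {8, 10}, right has 0 { }.
      Root 8: left subtree has 0 nodes { }, right has 1 {10}.
    Root 21: left subtree has 1 node {27}, right has 0 { }.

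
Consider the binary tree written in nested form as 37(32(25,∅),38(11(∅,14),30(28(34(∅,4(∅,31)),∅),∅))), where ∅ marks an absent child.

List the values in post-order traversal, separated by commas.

Post-order visits the left subtree, then the right subtree, then the node.
At 37: go left to 32.
  At 32: go left to 25.
    25 is a leaf — visit 25.
  At 32: no right child.
  Visit 32.
At 37: go right to 38.
  At 38: go left to 11.
    At 11: no left child.
    At 11: go right to 14.
      14 is a leaf — visit 14.
    Visit 11.
  At 38: go right to 30.
    At 30: go left to 28.
      At 28: go left to 34.
        At 34: no left child.
        At 34: go right to 4.
          At 4: no left child.
          At 4: go right to 31.
            31 is a leaf — visit 31.
          Visit 4.
        Visit 34.
      At 28: no right child.
      Visit 28.
    At 30: no right child.
    Visit 30.
  Visit 38.
Visit 37.

25, 32, 14, 11, 31, 4, 34, 28, 30, 38, 37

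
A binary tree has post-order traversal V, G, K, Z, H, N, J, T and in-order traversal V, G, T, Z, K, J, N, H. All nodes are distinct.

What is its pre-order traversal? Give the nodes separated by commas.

The last element of post-order is the root; it splits in-order into left and right subtrees.
Root T: left subtree has 2 nodes {V, G}, right has 5 {Z, K, J, N, H}.
  Root G: left subtree has 1 node {V}, right has 0 { }.
  Root J: left subtree has 2 nodes {Z, K}, right has 2 {N, H}.
    Root Z: left subtree has 0 nodes { }, right has 1 {K}.
    Root N: left subtree has 0 nodes { }, right has 1 {H}.

T, G, V, J, Z, K, N, H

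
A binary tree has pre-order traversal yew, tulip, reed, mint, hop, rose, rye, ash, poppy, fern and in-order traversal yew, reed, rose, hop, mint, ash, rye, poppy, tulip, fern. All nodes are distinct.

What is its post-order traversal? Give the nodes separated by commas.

The first element of pre-order is the root; it splits in-order into left and right subtrees.
Root yew: left subtree has 0 nodes { }, right has 9 {reed, rose, hop, mint, ash, rye, poppy, tulip, fern}.
  Root tulip: left subtree has 7 nodes {reed, rose, hop, mint, ash, rye, poppy}, right has 1 {fern}.
    Root reed: left subtree has 0 nodes { }, right has 6 {rose, hop, mint, ash, rye, poppy}.
      Root mint: left subtree has 2 nodes {rose, hop}, right has 3 {ash, rye, poppy}.
        Root hop: left subtree has 1 node {rose}, right has 0 { }.
        Root rye: left subtree has 1 node {ash}, right has 1 {poppy}.

rose, hop, ash, poppy, rye, mint, reed, fern, tulip, yew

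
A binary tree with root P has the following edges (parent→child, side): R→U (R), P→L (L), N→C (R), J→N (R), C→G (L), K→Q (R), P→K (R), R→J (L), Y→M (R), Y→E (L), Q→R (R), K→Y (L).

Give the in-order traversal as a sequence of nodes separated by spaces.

L P E Y M K Q J N G C R U

In-order visits the left subtree, then the node, then the right subtree.
At P: go left to L.
  L is a leaf — visit L.
Visit P.
At P: go right to K.
  At K: go left to Y.
    At Y: go left to E.
      E is a leaf — visit E.
    Visit Y.
    At Y: go right to M.
      M is a leaf — visit M.
  Visit K.
  At K: go right to Q.
    At Q: no left child.
    Visit Q.
    At Q: go right to R.
      At R: go left to J.
        At J: no left child.
        Visit J.
        At J: go right to N.
          At N: no left child.
          Visit N.
          At N: go right to C.
            At C: go left to G.
              G is a leaf — visit G.
            Visit C.
            At C: no right child.
      Visit R.
      At R: go right to U.
        U is a leaf — visit U.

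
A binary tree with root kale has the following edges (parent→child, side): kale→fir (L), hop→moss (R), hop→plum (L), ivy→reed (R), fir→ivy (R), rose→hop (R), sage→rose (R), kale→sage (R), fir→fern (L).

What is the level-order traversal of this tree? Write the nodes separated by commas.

Level-order visits nodes level by level from the root, left to right within each level.
Level 0: kale
Level 1: fir, sage
Level 2: fern, ivy, rose
Level 3: reed, hop
Level 4: plum, moss

kale, fir, sage, fern, ivy, rose, reed, hop, plum, moss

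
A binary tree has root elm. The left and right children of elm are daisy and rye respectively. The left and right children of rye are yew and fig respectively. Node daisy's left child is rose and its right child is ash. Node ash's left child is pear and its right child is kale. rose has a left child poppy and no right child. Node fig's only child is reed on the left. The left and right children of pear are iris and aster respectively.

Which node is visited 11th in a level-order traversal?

Level-order visits nodes level by level from the root, left to right within each level.
Level 0: elm
Level 1: daisy, rye
Level 2: rose, ash, yew, fig
Level 3: poppy, pear, kale, reed
Level 4: iris, aster
Full level-order sequence: elm, daisy, rye, rose, ash, yew, fig, poppy, pear, kale, reed, iris, aster.

reed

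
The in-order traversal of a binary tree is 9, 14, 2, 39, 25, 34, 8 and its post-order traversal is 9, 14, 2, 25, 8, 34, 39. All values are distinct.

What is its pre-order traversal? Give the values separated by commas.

The last element of post-order is the root; it splits in-order into left and right subtrees.
Root 39: left subtree has 3 nodes {9, 14, 2}, right has 3 {25, 34, 8}.
  Root 2: left subtree has 2 nodes {9, 14}, right has 0 { }.
    Root 14: left subtree has 1 node {9}, right has 0 { }.
  Root 34: left subtree has 1 node {25}, right has 1 {8}.

39, 2, 14, 9, 34, 25, 8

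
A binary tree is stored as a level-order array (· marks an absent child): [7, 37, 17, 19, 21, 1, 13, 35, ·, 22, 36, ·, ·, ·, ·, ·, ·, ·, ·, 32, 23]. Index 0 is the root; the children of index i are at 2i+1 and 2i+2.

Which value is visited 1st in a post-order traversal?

Post-order visits the left subtree, then the right subtree, then the node.
At 7: go left to 37.
  At 37: go left to 19.
    At 19: go left to 35.
      35 is a leaf — visit 35.
    At 19: no right child.
    Visit 19.
  At 37: go right to 21.
    At 21: go left to 22.
      At 22: go left to 32.
        32 is a leaf — visit 32.
      At 22: go right to 23.
        23 is a leaf — visit 23.
      Visit 22.
    At 21: go right to 36.
      36 is a leaf — visit 36.
    Visit 21.
  Visit 37.
At 7: go right to 17.
  At 17: go left to 1.
    1 is a leaf — visit 1.
  At 17: go right to 13.
    13 is a leaf — visit 13.
  Visit 17.
Visit 7.
Full post-order sequence: 35, 19, 32, 23, 22, 36, 21, 37, 1, 13, 17, 7.

35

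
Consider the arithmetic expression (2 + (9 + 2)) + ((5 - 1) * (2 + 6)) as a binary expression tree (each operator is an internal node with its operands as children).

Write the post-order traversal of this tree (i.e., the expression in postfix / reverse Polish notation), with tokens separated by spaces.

Post-order on an expression tree gives postfix notation: for each operator, emit left operand, right operand, then the operator.

2 9 2 + + 5 1 - 2 6 + * +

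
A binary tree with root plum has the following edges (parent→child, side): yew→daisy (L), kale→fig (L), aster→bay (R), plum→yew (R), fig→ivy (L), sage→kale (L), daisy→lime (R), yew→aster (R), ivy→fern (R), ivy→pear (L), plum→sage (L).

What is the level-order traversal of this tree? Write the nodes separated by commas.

Level-order visits nodes level by level from the root, left to right within each level.
Level 0: plum
Level 1: sage, yew
Level 2: kale, daisy, aster
Level 3: fig, lime, bay
Level 4: ivy
Level 5: pear, fern

plum, sage, yew, kale, daisy, aster, fig, lime, bay, ivy, pear, fern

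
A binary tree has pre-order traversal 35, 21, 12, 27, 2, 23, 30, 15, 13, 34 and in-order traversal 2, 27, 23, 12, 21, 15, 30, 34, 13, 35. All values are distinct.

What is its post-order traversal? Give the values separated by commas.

2, 23, 27, 12, 15, 34, 13, 30, 21, 35

The first element of pre-order is the root; it splits in-order into left and right subtrees.
Root 35: left subtree has 9 nodes {2, 27, 23, 12, 21, 15, 30, 34, 13}, right has 0 { }.
  Root 21: left subtree has 4 nodes {2, 27, 23, 12}, right has 4 {15, 30, 34, 13}.
    Root 12: left subtree has 3 nodes {2, 27, 23}, right has 0 { }.
      Root 27: left subtree has 1 node {2}, right has 1 {23}.
    Root 30: left subtree has 1 node {15}, right has 2 {34, 13}.
      Root 13: left subtree has 1 node {34}, right has 0 { }.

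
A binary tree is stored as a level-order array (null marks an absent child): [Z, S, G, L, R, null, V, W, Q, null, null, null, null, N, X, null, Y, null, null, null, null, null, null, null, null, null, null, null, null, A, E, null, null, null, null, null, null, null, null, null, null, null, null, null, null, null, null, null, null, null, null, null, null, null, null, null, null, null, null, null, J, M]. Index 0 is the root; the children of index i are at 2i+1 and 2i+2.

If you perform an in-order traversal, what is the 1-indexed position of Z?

In-order visits the left subtree, then the node, then the right subtree.
At Z: go left to S.
  At S: go left to L.
    At L: go left to W.
      At W: no left child.
      Visit W.
      At W: go right to Y.
        Y is a leaf — visit Y.
    Visit L.
    At L: go right to Q.
      Q is a leaf — visit Q.
  Visit S.
  At S: go right to R.
    R is a leaf — visit R.
Visit Z.
At Z: go right to G.
  At G: no left child.
  Visit G.
  At G: go right to V.
    At V: go left to N.
      N is a leaf — visit N.
    Visit V.
    At V: go right to X.
      At X: go left to A.
        At A: no left child.
        Visit A.
        At A: go right to J.
          J is a leaf — visit J.
      Visit X.
      At X: go right to E.
        At E: go left to M.
          M is a leaf — visit M.
        Visit E.
        At E: no right child.
Full in-order sequence: W, Y, L, Q, S, R, Z, G, N, V, A, J, X, M, E.

7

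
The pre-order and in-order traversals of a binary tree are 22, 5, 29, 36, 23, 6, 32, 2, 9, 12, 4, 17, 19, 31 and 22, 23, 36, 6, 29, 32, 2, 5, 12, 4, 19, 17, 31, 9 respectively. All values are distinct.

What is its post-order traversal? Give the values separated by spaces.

The first element of pre-order is the root; it splits in-order into left and right subtrees.
Root 22: left subtree has 0 nodes { }, right has 13 {23, 36, 6, 29, 32, 2, 5, 12, 4, 19, 17, 31, 9}.
  Root 5: left subtree has 6 nodes {23, 36, 6, 29, 32, 2}, right has 6 {12, 4, 19, 17, 31, 9}.
    Root 29: left subtree has 3 nodes {23, 36, 6}, right has 2 {32, 2}.
      Root 36: left subtree has 1 node {23}, right has 1 {6}.
      Root 32: left subtree has 0 nodes { }, right has 1 {2}.
    Root 9: left subtree has 5 nodes {12, 4, 19, 17, 31}, right has 0 { }.
      Root 12: left subtree has 0 nodes { }, right has 4 {4, 19, 17, 31}.
        Root 4: left subtree has 0 nodes { }, right has 3 {19, 17, 31}.
          Root 17: left subtree has 1 node {19}, right has 1 {31}.

23 6 36 2 32 29 19 31 17 4 12 9 5 22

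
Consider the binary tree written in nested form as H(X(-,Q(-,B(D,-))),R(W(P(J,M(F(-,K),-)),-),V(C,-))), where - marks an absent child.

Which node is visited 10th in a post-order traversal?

Post-order visits the left subtree, then the right subtree, then the node.
At H: go left to X.
  At X: no left child.
  At X: go right to Q.
    At Q: no left child.
    At Q: go right to B.
      At B: go left to D.
        D is a leaf — visit D.
      At B: no right child.
      Visit B.
    Visit Q.
  Visit X.
At H: go right to R.
  At R: go left to W.
    At W: go left to P.
      At P: go left to J.
        J is a leaf — visit J.
      At P: go right to M.
        At M: go left to F.
          At F: no left child.
          At F: go right to K.
            K is a leaf — visit K.
          Visit F.
        At M: no right child.
        Visit M.
      Visit P.
    At W: no right child.
    Visit W.
  At R: go right to V.
    At V: go left to C.
      C is a leaf — visit C.
    At V: no right child.
    Visit V.
  Visit R.
Visit H.
Full post-order sequence: D, B, Q, X, J, K, F, M, P, W, C, V, R, H.

W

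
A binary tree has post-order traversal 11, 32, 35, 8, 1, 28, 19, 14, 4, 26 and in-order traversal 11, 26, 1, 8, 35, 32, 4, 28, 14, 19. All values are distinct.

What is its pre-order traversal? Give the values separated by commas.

The last element of post-order is the root; it splits in-order into left and right subtrees.
Root 26: left subtree has 1 node {11}, right has 8 {1, 8, 35, 32, 4, 28, 14, 19}.
  Root 4: left subtree has 4 nodes {1, 8, 35, 32}, right has 3 {28, 14, 19}.
    Root 1: left subtree has 0 nodes { }, right has 3 {8, 35, 32}.
      Root 8: left subtree has 0 nodes { }, right has 2 {35, 32}.
        Root 35: left subtree has 0 nodes { }, right has 1 {32}.
    Root 14: left subtree has 1 node {28}, right has 1 {19}.

26, 11, 4, 1, 8, 35, 32, 14, 28, 19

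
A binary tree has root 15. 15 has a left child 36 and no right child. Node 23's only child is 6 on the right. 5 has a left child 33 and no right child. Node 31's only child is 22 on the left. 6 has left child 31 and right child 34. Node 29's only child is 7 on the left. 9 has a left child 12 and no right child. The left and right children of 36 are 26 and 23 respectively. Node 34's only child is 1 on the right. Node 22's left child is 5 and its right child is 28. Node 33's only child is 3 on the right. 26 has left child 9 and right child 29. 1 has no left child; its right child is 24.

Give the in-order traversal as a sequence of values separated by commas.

In-order visits the left subtree, then the node, then the right subtree.
At 15: go left to 36.
  At 36: go left to 26.
    At 26: go left to 9.
      At 9: go left to 12.
        12 is a leaf — visit 12.
      Visit 9.
      At 9: no right child.
    Visit 26.
    At 26: go right to 29.
      At 29: go left to 7.
        7 is a leaf — visit 7.
      Visit 29.
      At 29: no right child.
  Visit 36.
  At 36: go right to 23.
    At 23: no left child.
    Visit 23.
    At 23: go right to 6.
      At 6: go left to 31.
        At 31: go left to 22.
          At 22: go left to 5.
            At 5: go left to 33.
              At 33: no left child.
              Visit 33.
              At 33: go right to 3.
                3 is a leaf — visit 3.
            Visit 5.
            At 5: no right child.
          Visit 22.
          At 22: go right to 28.
            28 is a leaf — visit 28.
        Visit 31.
        At 31: no right child.
      Visit 6.
      At 6: go right to 34.
        At 34: no left child.
        Visit 34.
        At 34: go right to 1.
          At 1: no left child.
          Visit 1.
          At 1: go right to 24.
            24 is a leaf — visit 24.
Visit 15.
At 15: no right child.

12, 9, 26, 7, 29, 36, 23, 33, 3, 5, 22, 28, 31, 6, 34, 1, 24, 15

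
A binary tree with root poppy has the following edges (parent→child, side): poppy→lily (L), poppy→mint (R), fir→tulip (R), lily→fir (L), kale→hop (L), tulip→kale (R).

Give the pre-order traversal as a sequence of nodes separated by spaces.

poppy lily fir tulip kale hop mint

Pre-order visits the node, then its left subtree, then its right subtree.
Visit poppy.
At poppy: go left to lily.
  Visit lily.
  At lily: go left to fir.
    Visit fir.
    At fir: no left child.
    At fir: go right to tulip.
      Visit tulip.
      At tulip: no left child.
      At tulip: go right to kale.
        Visit kale.
        At kale: go left to hop.
          hop is a leaf — visit hop.
        At kale: no right child.
  At lily: no right child.
At poppy: go right to mint.
  mint is a leaf — visit mint.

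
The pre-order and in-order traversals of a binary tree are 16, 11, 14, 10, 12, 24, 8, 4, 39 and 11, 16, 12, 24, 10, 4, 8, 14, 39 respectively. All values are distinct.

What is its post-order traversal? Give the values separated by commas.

The first element of pre-order is the root; it splits in-order into left and right subtrees.
Root 16: left subtree has 1 node {11}, right has 7 {12, 24, 10, 4, 8, 14, 39}.
  Root 14: left subtree has 5 nodes {12, 24, 10, 4, 8}, right has 1 {39}.
    Root 10: left subtree has 2 nodes {12, 24}, right has 2 {4, 8}.
      Root 12: left subtree has 0 nodes { }, right has 1 {24}.
      Root 8: left subtree has 1 node {4}, right has 0 { }.

11, 24, 12, 4, 8, 10, 39, 14, 16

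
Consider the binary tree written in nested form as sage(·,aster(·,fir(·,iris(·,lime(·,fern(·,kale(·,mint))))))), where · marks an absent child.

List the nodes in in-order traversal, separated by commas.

In-order visits the left subtree, then the node, then the right subtree.
At sage: no left child.
Visit sage.
At sage: go right to aster.
  At aster: no left child.
  Visit aster.
  At aster: go right to fir.
    At fir: no left child.
    Visit fir.
    At fir: go right to iris.
      At iris: no left child.
      Visit iris.
      At iris: go right to lime.
        At lime: no left child.
        Visit lime.
        At lime: go right to fern.
          At fern: no left child.
          Visit fern.
          At fern: go right to kale.
            At kale: no left child.
            Visit kale.
            At kale: go right to mint.
              mint is a leaf — visit mint.

sage, aster, fir, iris, lime, fern, kale, mint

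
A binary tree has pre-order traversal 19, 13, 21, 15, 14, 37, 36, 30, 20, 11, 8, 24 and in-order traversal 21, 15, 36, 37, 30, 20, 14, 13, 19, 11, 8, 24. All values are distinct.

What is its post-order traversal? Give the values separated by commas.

36, 20, 30, 37, 14, 15, 21, 13, 24, 8, 11, 19

The first element of pre-order is the root; it splits in-order into left and right subtrees.
Root 19: left subtree has 8 nodes {21, 15, 36, 37, 30, 20, 14, 13}, right has 3 {11, 8, 24}.
  Root 13: left subtree has 7 nodes {21, 15, 36, 37, 30, 20, 14}, right has 0 { }.
    Root 21: left subtree has 0 nodes { }, right has 6 {15, 36, 37, 30, 20, 14}.
      Root 15: left subtree has 0 nodes { }, right has 5 {36, 37, 30, 20, 14}.
        Root 14: left subtree has 4 nodes {36, 37, 30, 20}, right has 0 { }.
          Root 37: left subtree has 1 node {36}, right has 2 {30, 20}.
            Root 30: left subtree has 0 nodes { }, right has 1 {20}.
  Root 11: left subtree has 0 nodes { }, right has 2 {8, 24}.
    Root 8: left subtree has 0 nodes { }, right has 1 {24}.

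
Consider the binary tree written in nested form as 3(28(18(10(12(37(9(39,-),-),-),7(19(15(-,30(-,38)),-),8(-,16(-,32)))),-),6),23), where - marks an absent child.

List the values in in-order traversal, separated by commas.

39, 9, 37, 12, 10, 15, 30, 38, 19, 7, 8, 16, 32, 18, 28, 6, 3, 23

In-order visits the left subtree, then the node, then the right subtree.
At 3: go left to 28.
  At 28: go left to 18.
    At 18: go left to 10.
      At 10: go left to 12.
        At 12: go left to 37.
          At 37: go left to 9.
            At 9: go left to 39.
              39 is a leaf — visit 39.
            Visit 9.
            At 9: no right child.
          Visit 37.
          At 37: no right child.
        Visit 12.
        At 12: no right child.
      Visit 10.
      At 10: go right to 7.
        At 7: go left to 19.
          At 19: go left to 15.
            At 15: no left child.
            Visit 15.
            At 15: go right to 30.
              At 30: no left child.
              Visit 30.
              At 30: go right to 38.
                38 is a leaf — visit 38.
          Visit 19.
          At 19: no right child.
        Visit 7.
        At 7: go right to 8.
          At 8: no left child.
          Visit 8.
          At 8: go right to 16.
            At 16: no left child.
            Visit 16.
            At 16: go right to 32.
              32 is a leaf — visit 32.
    Visit 18.
    At 18: no right child.
  Visit 28.
  At 28: go right to 6.
    6 is a leaf — visit 6.
Visit 3.
At 3: go right to 23.
  23 is a leaf — visit 23.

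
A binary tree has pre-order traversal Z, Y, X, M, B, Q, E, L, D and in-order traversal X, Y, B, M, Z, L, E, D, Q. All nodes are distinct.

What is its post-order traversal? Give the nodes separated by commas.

The first element of pre-order is the root; it splits in-order into left and right subtrees.
Root Z: left subtree has 4 nodes {X, Y, B, M}, right has 4 {L, E, D, Q}.
  Root Y: left subtree has 1 node {X}, right has 2 {B, M}.
    Root M: left subtree has 1 node {B}, right has 0 { }.
  Root Q: left subtree has 3 nodes {L, E, D}, right has 0 { }.
    Root E: left subtree has 1 node {L}, right has 1 {D}.

X, B, M, Y, L, D, E, Q, Z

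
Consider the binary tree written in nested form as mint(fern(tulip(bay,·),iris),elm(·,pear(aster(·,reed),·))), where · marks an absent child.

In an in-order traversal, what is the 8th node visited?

In-order visits the left subtree, then the node, then the right subtree.
At mint: go left to fern.
  At fern: go left to tulip.
    At tulip: go left to bay.
      bay is a leaf — visit bay.
    Visit tulip.
    At tulip: no right child.
  Visit fern.
  At fern: go right to iris.
    iris is a leaf — visit iris.
Visit mint.
At mint: go right to elm.
  At elm: no left child.
  Visit elm.
  At elm: go right to pear.
    At pear: go left to aster.
      At aster: no left child.
      Visit aster.
      At aster: go right to reed.
        reed is a leaf — visit reed.
    Visit pear.
    At pear: no right child.
Full in-order sequence: bay, tulip, fern, iris, mint, elm, aster, reed, pear.

reed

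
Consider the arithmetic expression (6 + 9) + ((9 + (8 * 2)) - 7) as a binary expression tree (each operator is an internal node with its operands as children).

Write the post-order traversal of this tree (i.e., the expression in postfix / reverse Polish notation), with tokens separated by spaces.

Post-order on an expression tree gives postfix notation: for each operator, emit left operand, right operand, then the operator.

6 9 + 9 8 2 * + 7 - +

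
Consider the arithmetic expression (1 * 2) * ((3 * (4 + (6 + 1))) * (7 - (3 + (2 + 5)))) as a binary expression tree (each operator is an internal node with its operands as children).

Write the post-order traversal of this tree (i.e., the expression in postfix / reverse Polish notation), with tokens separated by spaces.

1 2 * 3 4 6 1 + + * 7 3 2 5 + + - * *

Post-order on an expression tree gives postfix notation: for each operator, emit left operand, right operand, then the operator.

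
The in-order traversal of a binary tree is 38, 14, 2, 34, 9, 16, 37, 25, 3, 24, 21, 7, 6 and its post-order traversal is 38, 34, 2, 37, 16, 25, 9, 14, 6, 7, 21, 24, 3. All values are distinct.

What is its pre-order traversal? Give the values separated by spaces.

3 14 38 9 2 34 25 16 37 24 21 7 6

The last element of post-order is the root; it splits in-order into left and right subtrees.
Root 3: left subtree has 8 nodes {38, 14, 2, 34, 9, 16, 37, 25}, right has 4 {24, 21, 7, 6}.
  Root 14: left subtree has 1 node {38}, right has 6 {2, 34, 9, 16, 37, 25}.
    Root 9: left subtree has 2 nodes {2, 34}, right has 3 {16, 37, 25}.
      Root 2: left subtree has 0 nodes { }, right has 1 {34}.
      Root 25: left subtree has 2 nodes {16, 37}, right has 0 { }.
        Root 16: left subtree has 0 nodes { }, right has 1 {37}.
  Root 24: left subtree has 0 nodes { }, right has 3 {21, 7, 6}.
    Root 21: left subtree has 0 nodes { }, right has 2 {7, 6}.
      Root 7: left subtree has 0 nodes { }, right has 1 {6}.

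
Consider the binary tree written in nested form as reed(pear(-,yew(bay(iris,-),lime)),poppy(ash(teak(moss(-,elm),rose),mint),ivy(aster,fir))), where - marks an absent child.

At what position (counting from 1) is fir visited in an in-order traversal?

In-order visits the left subtree, then the node, then the right subtree.
At reed: go left to pear.
  At pear: no left child.
  Visit pear.
  At pear: go right to yew.
    At yew: go left to bay.
      At bay: go left to iris.
        iris is a leaf — visit iris.
      Visit bay.
      At bay: no right child.
    Visit yew.
    At yew: go right to lime.
      lime is a leaf — visit lime.
Visit reed.
At reed: go right to poppy.
  At poppy: go left to ash.
    At ash: go left to teak.
      At teak: go left to moss.
        At moss: no left child.
        Visit moss.
        At moss: go right to elm.
          elm is a leaf — visit elm.
      Visit teak.
      At teak: go right to rose.
        rose is a leaf — visit rose.
    Visit ash.
    At ash: go right to mint.
      mint is a leaf — visit mint.
  Visit poppy.
  At poppy: go right to ivy.
    At ivy: go left to aster.
      aster is a leaf — visit aster.
    Visit ivy.
    At ivy: go right to fir.
      fir is a leaf — visit fir.
Full in-order sequence: pear, iris, bay, yew, lime, reed, moss, elm, teak, rose, ash, mint, poppy, aster, ivy, fir.

16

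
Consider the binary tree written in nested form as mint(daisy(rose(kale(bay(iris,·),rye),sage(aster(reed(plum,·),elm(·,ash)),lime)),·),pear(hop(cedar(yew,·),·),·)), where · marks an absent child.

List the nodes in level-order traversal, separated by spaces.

Level-order visits nodes level by level from the root, left to right within each level.
Level 0: mint
Level 1: daisy, pear
Level 2: rose, hop
Level 3: kale, sage, cedar
Level 4: bay, rye, aster, lime, yew
Level 5: iris, reed, elm
Level 6: plum, ash

mint daisy pear rose hop kale sage cedar bay rye aster lime yew iris reed elm plum ash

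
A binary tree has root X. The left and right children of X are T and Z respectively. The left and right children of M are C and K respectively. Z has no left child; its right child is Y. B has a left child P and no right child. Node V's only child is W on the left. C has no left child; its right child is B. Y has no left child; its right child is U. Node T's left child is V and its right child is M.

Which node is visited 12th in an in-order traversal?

U

In-order visits the left subtree, then the node, then the right subtree.
At X: go left to T.
  At T: go left to V.
    At V: go left to W.
      W is a leaf — visit W.
    Visit V.
    At V: no right child.
  Visit T.
  At T: go right to M.
    At M: go left to C.
      At C: no left child.
      Visit C.
      At C: go right to B.
        At B: go left to P.
          P is a leaf — visit P.
        Visit B.
        At B: no right child.
    Visit M.
    At M: go right to K.
      K is a leaf — visit K.
Visit X.
At X: go right to Z.
  At Z: no left child.
  Visit Z.
  At Z: go right to Y.
    At Y: no left child.
    Visit Y.
    At Y: go right to U.
      U is a leaf — visit U.
Full in-order sequence: W, V, T, C, P, B, M, K, X, Z, Y, U.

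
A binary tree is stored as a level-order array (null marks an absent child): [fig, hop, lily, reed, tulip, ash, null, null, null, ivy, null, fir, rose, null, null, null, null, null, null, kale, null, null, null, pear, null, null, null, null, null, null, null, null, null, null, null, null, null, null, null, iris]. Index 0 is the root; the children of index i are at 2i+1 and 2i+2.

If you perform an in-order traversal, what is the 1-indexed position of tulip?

In-order visits the left subtree, then the node, then the right subtree.
At fig: go left to hop.
  At hop: go left to reed.
    reed is a leaf — visit reed.
  Visit hop.
  At hop: go right to tulip.
    At tulip: go left to ivy.
      At ivy: go left to kale.
        At kale: go left to iris.
          iris is a leaf — visit iris.
        Visit kale.
        At kale: no right child.
      Visit ivy.
      At ivy: no right child.
    Visit tulip.
    At tulip: no right child.
Visit fig.
At fig: go right to lily.
  At lily: go left to ash.
    At ash: go left to fir.
      At fir: go left to pear.
        pear is a leaf — visit pear.
      Visit fir.
      At fir: no right child.
    Visit ash.
    At ash: go right to rose.
      rose is a leaf — visit rose.
  Visit lily.
  At lily: no right child.
Full in-order sequence: reed, hop, iris, kale, ivy, tulip, fig, pear, fir, ash, rose, lily.

6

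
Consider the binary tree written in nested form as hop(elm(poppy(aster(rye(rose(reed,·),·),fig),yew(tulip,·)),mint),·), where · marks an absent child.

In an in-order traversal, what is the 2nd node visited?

rose

In-order visits the left subtree, then the node, then the right subtree.
At hop: go left to elm.
  At elm: go left to poppy.
    At poppy: go left to aster.
      At aster: go left to rye.
        At rye: go left to rose.
          At rose: go left to reed.
            reed is a leaf — visit reed.
          Visit rose.
          At rose: no right child.
        Visit rye.
        At rye: no right child.
      Visit aster.
      At aster: go right to fig.
        fig is a leaf — visit fig.
    Visit poppy.
    At poppy: go right to yew.
      At yew: go left to tulip.
        tulip is a leaf — visit tulip.
      Visit yew.
      At yew: no right child.
  Visit elm.
  At elm: go right to mint.
    mint is a leaf — visit mint.
Visit hop.
At hop: no right child.
Full in-order sequence: reed, rose, rye, aster, fig, poppy, tulip, yew, elm, mint, hop.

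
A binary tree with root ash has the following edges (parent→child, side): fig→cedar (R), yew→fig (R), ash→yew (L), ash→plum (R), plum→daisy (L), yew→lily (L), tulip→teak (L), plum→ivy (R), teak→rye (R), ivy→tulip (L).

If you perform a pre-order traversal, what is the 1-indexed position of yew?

2

Pre-order visits the node, then its left subtree, then its right subtree.
Visit ash.
At ash: go left to yew.
  Visit yew.
  At yew: go left to lily.
    lily is a leaf — visit lily.
  At yew: go right to fig.
    Visit fig.
    At fig: no left child.
    At fig: go right to cedar.
      cedar is a leaf — visit cedar.
At ash: go right to plum.
  Visit plum.
  At plum: go left to daisy.
    daisy is a leaf — visit daisy.
  At plum: go right to ivy.
    Visit ivy.
    At ivy: go left to tulip.
      Visit tulip.
      At tulip: go left to teak.
        Visit teak.
        At teak: no left child.
        At teak: go right to rye.
          rye is a leaf — visit rye.
      At tulip: no right child.
    At ivy: no right child.
Full pre-order sequence: ash, yew, lily, fig, cedar, plum, daisy, ivy, tulip, teak, rye.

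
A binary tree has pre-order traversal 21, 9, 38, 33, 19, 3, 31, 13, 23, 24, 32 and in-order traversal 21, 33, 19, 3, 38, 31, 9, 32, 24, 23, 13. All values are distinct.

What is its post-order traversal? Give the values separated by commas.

3, 19, 33, 31, 38, 32, 24, 23, 13, 9, 21

The first element of pre-order is the root; it splits in-order into left and right subtrees.
Root 21: left subtree has 0 nodes { }, right has 10 {33, 19, 3, 38, 31, 9, 32, 24, 23, 13}.
  Root 9: left subtree has 5 nodes {33, 19, 3, 38, 31}, right has 4 {32, 24, 23, 13}.
    Root 38: left subtree has 3 nodes {33, 19, 3}, right has 1 {31}.
      Root 33: left subtree has 0 nodes { }, right has 2 {19, 3}.
        Root 19: left subtree has 0 nodes { }, right has 1 {3}.
    Root 13: left subtree has 3 nodes {32, 24, 23}, right has 0 { }.
      Root 23: left subtree has 2 nodes {32, 24}, right has 0 { }.
        Root 24: left subtree has 1 node {32}, right has 0 { }.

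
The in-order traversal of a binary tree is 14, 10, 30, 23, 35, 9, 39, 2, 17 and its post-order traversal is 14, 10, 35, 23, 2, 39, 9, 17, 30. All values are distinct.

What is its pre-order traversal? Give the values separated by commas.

30, 10, 14, 17, 9, 23, 35, 39, 2

The last element of post-order is the root; it splits in-order into left and right subtrees.
Root 30: left subtree has 2 nodes {14, 10}, right has 6 {23, 35, 9, 39, 2, 17}.
  Root 10: left subtree has 1 node {14}, right has 0 { }.
  Root 17: left subtree has 5 nodes {23, 35, 9, 39, 2}, right has 0 { }.
    Root 9: left subtree has 2 nodes {23, 35}, right has 2 {39, 2}.
      Root 23: left subtree has 0 nodes { }, right has 1 {35}.
      Root 39: left subtree has 0 nodes { }, right has 1 {2}.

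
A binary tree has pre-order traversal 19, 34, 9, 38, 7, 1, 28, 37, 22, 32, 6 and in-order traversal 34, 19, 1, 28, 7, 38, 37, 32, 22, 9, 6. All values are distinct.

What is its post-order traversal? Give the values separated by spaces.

34 28 1 7 32 22 37 38 6 9 19

The first element of pre-order is the root; it splits in-order into left and right subtrees.
Root 19: left subtree has 1 node {34}, right has 9 {1, 28, 7, 38, 37, 32, 22, 9, 6}.
  Root 9: left subtree has 7 nodes {1, 28, 7, 38, 37, 32, 22}, right has 1 {6}.
    Root 38: left subtree has 3 nodes {1, 28, 7}, right has 3 {37, 32, 22}.
      Root 7: left subtree has 2 nodes {1, 28}, right has 0 { }.
        Root 1: left subtree has 0 nodes { }, right has 1 {28}.
      Root 37: left subtree has 0 nodes { }, right has 2 {32, 22}.
        Root 22: left subtree has 1 node {32}, right has 0 { }.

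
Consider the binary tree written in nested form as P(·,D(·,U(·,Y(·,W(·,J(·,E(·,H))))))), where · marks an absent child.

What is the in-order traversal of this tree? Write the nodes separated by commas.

P, D, U, Y, W, J, E, H

In-order visits the left subtree, then the node, then the right subtree.
At P: no left child.
Visit P.
At P: go right to D.
  At D: no left child.
  Visit D.
  At D: go right to U.
    At U: no left child.
    Visit U.
    At U: go right to Y.
      At Y: no left child.
      Visit Y.
      At Y: go right to W.
        At W: no left child.
        Visit W.
        At W: go right to J.
          At J: no left child.
          Visit J.
          At J: go right to E.
            At E: no left child.
            Visit E.
            At E: go right to H.
              H is a leaf — visit H.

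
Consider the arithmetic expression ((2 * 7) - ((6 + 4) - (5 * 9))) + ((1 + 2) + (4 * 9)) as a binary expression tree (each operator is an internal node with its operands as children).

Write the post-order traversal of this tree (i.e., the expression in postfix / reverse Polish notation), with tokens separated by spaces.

Post-order on an expression tree gives postfix notation: for each operator, emit left operand, right operand, then the operator.

2 7 * 6 4 + 5 9 * - - 1 2 + 4 9 * + +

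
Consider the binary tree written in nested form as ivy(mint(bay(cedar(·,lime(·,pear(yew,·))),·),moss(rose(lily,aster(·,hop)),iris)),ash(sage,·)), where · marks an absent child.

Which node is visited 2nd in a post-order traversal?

pear

Post-order visits the left subtree, then the right subtree, then the node.
At ivy: go left to mint.
  At mint: go left to bay.
    At bay: go left to cedar.
      At cedar: no left child.
      At cedar: go right to lime.
        At lime: no left child.
        At lime: go right to pear.
          At pear: go left to yew.
            yew is a leaf — visit yew.
          At pear: no right child.
          Visit pear.
        Visit lime.
      Visit cedar.
    At bay: no right child.
    Visit bay.
  At mint: go right to moss.
    At moss: go left to rose.
      At rose: go left to lily.
        lily is a leaf — visit lily.
      At rose: go right to aster.
        At aster: no left child.
        At aster: go right to hop.
          hop is a leaf — visit hop.
        Visit aster.
      Visit rose.
    At moss: go right to iris.
      iris is a leaf — visit iris.
    Visit moss.
  Visit mint.
At ivy: go right to ash.
  At ash: go left to sage.
    sage is a leaf — visit sage.
  At ash: no right child.
  Visit ash.
Visit ivy.
Full post-order sequence: yew, pear, lime, cedar, bay, lily, hop, aster, rose, iris, moss, mint, sage, ash, ivy.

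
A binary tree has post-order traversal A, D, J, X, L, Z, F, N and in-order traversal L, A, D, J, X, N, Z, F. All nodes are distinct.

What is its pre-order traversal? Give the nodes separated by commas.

N, L, X, J, D, A, F, Z

The last element of post-order is the root; it splits in-order into left and right subtrees.
Root N: left subtree has 5 nodes {L, A, D, J, X}, right has 2 {Z, F}.
  Root L: left subtree has 0 nodes { }, right has 4 {A, D, J, X}.
    Root X: left subtree has 3 nodes {A, D, J}, right has 0 { }.
      Root J: left subtree has 2 nodes {A, D}, right has 0 { }.
        Root D: left subtree has 1 node {A}, right has 0 { }.
  Root F: left subtree has 1 node {Z}, right has 0 { }.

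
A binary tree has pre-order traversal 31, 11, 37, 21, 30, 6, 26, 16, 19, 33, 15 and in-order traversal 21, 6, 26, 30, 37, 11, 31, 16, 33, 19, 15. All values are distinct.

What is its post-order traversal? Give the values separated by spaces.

The first element of pre-order is the root; it splits in-order into left and right subtrees.
Root 31: left subtree has 6 nodes {21, 6, 26, 30, 37, 11}, right has 4 {16, 33, 19, 15}.
  Root 11: left subtree has 5 nodes {21, 6, 26, 30, 37}, right has 0 { }.
    Root 37: left subtree has 4 nodes {21, 6, 26, 30}, right has 0 { }.
      Root 21: left subtree has 0 nodes { }, right has 3 {6, 26, 30}.
        Root 30: left subtree has 2 nodes {6, 26}, right has 0 { }.
          Root 6: left subtree has 0 nodes { }, right has 1 {26}.
  Root 16: left subtree has 0 nodes { }, right has 3 {33, 19, 15}.
    Root 19: left subtree has 1 node {33}, right has 1 {15}.

26 6 30 21 37 11 33 15 19 16 31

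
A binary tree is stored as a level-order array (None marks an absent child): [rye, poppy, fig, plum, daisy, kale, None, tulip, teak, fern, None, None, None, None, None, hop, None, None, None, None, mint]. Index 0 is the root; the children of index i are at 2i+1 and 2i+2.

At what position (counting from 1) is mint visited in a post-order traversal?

Post-order visits the left subtree, then the right subtree, then the node.
At rye: go left to poppy.
  At poppy: go left to plum.
    At plum: go left to tulip.
      At tulip: go left to hop.
        hop is a leaf — visit hop.
      At tulip: no right child.
      Visit tulip.
    At plum: go right to teak.
      teak is a leaf — visit teak.
    Visit plum.
  At poppy: go right to daisy.
    At daisy: go left to fern.
      At fern: no left child.
      At fern: go right to mint.
        mint is a leaf — visit mint.
      Visit fern.
    At daisy: no right child.
    Visit daisy.
  Visit poppy.
At rye: go right to fig.
  At fig: go left to kale.
    kale is a leaf — visit kale.
  At fig: no right child.
  Visit fig.
Visit rye.
Full post-order sequence: hop, tulip, teak, plum, mint, fern, daisy, poppy, kale, fig, rye.

5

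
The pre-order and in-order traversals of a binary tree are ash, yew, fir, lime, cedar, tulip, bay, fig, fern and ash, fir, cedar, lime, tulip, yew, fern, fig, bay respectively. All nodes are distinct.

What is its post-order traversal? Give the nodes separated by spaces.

The first element of pre-order is the root; it splits in-order into left and right subtrees.
Root ash: left subtree has 0 nodes { }, right has 8 {fir, cedar, lime, tulip, yew, fern, fig, bay}.
  Root yew: left subtree has 4 nodes {fir, cedar, lime, tulip}, right has 3 {fern, fig, bay}.
    Root fir: left subtree has 0 nodes { }, right has 3 {cedar, lime, tulip}.
      Root lime: left subtree has 1 node {cedar}, right has 1 {tulip}.
    Root bay: left subtree has 2 nodes {fern, fig}, right has 0 { }.
      Root fig: left subtree has 1 node {fern}, right has 0 { }.

cedar tulip lime fir fern fig bay yew ash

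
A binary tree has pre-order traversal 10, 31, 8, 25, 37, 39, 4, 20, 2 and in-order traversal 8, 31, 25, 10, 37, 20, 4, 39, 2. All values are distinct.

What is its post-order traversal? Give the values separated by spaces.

The first element of pre-order is the root; it splits in-order into left and right subtrees.
Root 10: left subtree has 3 nodes {8, 31, 25}, right has 5 {37, 20, 4, 39, 2}.
  Root 31: left subtree has 1 node {8}, right has 1 {25}.
  Root 37: left subtree has 0 nodes { }, right has 4 {20, 4, 39, 2}.
    Root 39: left subtree has 2 nodes {20, 4}, right has 1 {2}.
      Root 4: left subtree has 1 node {20}, right has 0 { }.

8 25 31 20 4 2 39 37 10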